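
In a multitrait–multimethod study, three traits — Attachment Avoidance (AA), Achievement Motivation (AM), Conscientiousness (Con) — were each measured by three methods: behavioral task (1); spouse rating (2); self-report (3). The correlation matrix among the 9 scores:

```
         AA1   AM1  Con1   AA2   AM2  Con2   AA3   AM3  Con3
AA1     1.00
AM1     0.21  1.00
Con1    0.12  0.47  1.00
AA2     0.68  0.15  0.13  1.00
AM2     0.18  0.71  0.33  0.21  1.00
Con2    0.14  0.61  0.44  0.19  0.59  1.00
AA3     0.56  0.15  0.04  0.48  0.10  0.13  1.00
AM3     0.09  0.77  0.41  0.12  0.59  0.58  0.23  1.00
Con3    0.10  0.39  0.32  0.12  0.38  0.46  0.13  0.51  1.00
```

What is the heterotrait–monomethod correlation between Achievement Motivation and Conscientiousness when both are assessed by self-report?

0.51

Different traits, same method: r(AM3, Con3) = 0.51.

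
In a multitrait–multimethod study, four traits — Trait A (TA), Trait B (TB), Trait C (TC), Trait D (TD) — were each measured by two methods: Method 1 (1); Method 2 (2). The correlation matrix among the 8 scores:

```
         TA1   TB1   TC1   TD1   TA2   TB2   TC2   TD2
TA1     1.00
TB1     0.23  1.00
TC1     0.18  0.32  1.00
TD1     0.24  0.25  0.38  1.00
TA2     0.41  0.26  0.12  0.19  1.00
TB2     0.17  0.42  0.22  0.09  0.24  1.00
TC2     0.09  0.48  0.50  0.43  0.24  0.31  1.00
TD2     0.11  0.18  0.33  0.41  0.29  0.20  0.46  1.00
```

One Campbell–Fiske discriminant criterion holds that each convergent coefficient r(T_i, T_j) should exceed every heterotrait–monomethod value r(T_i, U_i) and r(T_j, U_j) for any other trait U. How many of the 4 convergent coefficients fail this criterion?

Each convergent coefficient versus the relevant comparison correlations:
TA (methods 1·2): 0.41 vs {0.23, 0.24, 0.18, 0.24, 0.24, 0.29} → pass.
TB (methods 1·2): 0.42 vs {0.23, 0.24, 0.32, 0.31, 0.25, 0.20} → pass.
TC (methods 1·2): 0.50 vs {0.18, 0.24, 0.32, 0.31, 0.38, 0.46} → pass.
TD (methods 1·2): 0.41 vs {0.24, 0.29, 0.25, 0.20, 0.38, 0.46} → fail.
1 of 4 fail.

1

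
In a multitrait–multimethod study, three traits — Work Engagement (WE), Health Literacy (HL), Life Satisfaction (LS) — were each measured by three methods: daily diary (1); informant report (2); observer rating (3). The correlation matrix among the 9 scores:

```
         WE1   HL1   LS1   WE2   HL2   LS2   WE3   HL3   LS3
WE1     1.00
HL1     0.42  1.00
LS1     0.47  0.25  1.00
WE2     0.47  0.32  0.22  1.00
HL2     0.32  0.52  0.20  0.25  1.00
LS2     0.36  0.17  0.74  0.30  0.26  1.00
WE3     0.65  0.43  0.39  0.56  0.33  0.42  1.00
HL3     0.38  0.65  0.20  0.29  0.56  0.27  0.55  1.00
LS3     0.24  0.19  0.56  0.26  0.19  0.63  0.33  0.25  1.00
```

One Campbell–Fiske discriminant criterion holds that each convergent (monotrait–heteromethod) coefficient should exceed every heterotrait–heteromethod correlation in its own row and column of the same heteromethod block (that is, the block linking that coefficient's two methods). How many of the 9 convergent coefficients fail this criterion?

Convergent coefficients and their comparison sets:
WE (methods 1·2): 0.47 vs {0.32, 0.32, 0.36, 0.22} → pass.
WE (methods 1·3): 0.65 vs {0.38, 0.43, 0.24, 0.39} → pass.
WE (methods 2·3): 0.56 vs {0.29, 0.33, 0.26, 0.42} → pass.
HL (methods 1·2): 0.52 vs {0.32, 0.32, 0.17, 0.20} → pass.
HL (methods 1·3): 0.65 vs {0.43, 0.38, 0.19, 0.20} → pass.
HL (methods 2·3): 0.56 vs {0.33, 0.29, 0.19, 0.27} → pass.
LS (methods 1·2): 0.74 vs {0.22, 0.36, 0.20, 0.17} → pass.
LS (methods 1·3): 0.56 vs {0.39, 0.24, 0.20, 0.19} → pass.
LS (methods 2·3): 0.63 vs {0.42, 0.26, 0.27, 0.19} → pass.
0 of 9 fail.

0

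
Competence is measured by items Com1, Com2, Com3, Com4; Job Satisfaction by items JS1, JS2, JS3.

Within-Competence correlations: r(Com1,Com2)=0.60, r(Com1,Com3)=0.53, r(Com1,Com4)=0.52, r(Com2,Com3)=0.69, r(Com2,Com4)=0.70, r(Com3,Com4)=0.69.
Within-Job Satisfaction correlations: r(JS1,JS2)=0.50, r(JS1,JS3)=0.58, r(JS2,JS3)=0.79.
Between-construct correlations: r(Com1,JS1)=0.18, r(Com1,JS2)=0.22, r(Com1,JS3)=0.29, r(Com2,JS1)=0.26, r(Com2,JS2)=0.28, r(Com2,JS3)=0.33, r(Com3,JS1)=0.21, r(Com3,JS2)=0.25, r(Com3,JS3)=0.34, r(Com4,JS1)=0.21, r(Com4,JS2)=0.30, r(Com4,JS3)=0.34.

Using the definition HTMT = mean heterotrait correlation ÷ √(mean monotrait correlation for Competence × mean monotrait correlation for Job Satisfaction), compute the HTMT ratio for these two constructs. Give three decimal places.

0.430

Between-construct mean = 3.21/12 = 0.2675.
Mean within-Com = 3.73/6 = 0.6217; mean within-JS = 1.87/3 = 0.6233.
Geometric mean = √(0.6217 × 0.6233) = 0.6225.
HTMT = 0.2675 / 0.6225 = 0.430.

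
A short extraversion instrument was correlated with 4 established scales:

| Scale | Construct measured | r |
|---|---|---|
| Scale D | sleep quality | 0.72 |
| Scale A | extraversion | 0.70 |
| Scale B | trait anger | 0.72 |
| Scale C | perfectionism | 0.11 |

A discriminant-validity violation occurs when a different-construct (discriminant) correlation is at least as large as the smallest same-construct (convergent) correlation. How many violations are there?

2

Convergent (same construct = extraversion): Scale A.
Smallest convergent = 0.70. Discriminant values: 0.72, 0.72, 0.11; count ≥ 0.70 → 2.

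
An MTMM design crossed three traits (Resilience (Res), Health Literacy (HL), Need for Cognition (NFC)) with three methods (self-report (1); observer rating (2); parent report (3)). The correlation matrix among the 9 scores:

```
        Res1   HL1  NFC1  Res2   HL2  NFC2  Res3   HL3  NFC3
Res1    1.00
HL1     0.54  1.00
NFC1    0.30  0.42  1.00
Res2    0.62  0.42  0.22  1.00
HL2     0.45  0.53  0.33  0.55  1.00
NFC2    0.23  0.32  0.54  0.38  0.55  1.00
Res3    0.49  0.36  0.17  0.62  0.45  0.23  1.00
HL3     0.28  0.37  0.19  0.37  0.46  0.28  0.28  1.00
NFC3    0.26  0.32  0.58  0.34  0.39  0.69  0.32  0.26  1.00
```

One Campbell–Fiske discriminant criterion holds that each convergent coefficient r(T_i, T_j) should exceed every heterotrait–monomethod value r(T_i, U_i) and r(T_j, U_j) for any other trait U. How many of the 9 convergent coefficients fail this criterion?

5

Checking each validity diagonal entry against its comparison values:
Res (methods 1·2): 0.62 vs {0.54, 0.55, 0.30, 0.38} → pass.
Res (methods 1·3): 0.49 vs {0.54, 0.28, 0.30, 0.32} → fail.
Res (methods 2·3): 0.62 vs {0.55, 0.28, 0.38, 0.32} → pass.
HL (methods 1·2): 0.53 vs {0.54, 0.55, 0.42, 0.55} → fail.
HL (methods 1·3): 0.37 vs {0.54, 0.28, 0.42, 0.26} → fail.
HL (methods 2·3): 0.46 vs {0.55, 0.28, 0.55, 0.26} → fail.
NFC (methods 1·2): 0.54 vs {0.30, 0.38, 0.42, 0.55} → fail.
NFC (methods 1·3): 0.58 vs {0.30, 0.32, 0.42, 0.26} → pass.
NFC (methods 2·3): 0.69 vs {0.38, 0.32, 0.55, 0.26} → pass.
5 of 9 fail.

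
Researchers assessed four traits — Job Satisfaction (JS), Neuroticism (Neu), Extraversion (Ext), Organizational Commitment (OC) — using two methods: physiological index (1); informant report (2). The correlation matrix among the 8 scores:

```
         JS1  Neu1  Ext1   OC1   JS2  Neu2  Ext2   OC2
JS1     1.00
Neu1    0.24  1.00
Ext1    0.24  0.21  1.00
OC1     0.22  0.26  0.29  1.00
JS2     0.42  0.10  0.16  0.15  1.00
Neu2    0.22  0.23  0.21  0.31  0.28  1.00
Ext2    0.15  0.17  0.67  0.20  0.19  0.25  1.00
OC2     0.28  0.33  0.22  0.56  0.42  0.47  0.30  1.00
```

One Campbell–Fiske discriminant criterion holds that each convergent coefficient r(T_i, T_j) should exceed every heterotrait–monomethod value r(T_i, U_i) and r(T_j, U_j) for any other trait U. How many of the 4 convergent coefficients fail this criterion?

2

Checking each validity diagonal entry against its comparison values:
JS (methods 1·2): 0.42 vs {0.24, 0.28, 0.24, 0.19, 0.22, 0.42} → fail.
Neu (methods 1·2): 0.23 vs {0.24, 0.28, 0.21, 0.25, 0.26, 0.47} → fail.
Ext (methods 1·2): 0.67 vs {0.24, 0.19, 0.21, 0.25, 0.29, 0.30} → pass.
OC (methods 1·2): 0.56 vs {0.22, 0.42, 0.26, 0.47, 0.29, 0.30} → pass.
2 of 4 fail.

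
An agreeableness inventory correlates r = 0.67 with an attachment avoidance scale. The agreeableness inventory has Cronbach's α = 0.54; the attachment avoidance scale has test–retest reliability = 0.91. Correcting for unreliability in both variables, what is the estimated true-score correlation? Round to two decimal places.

r_true = r_obs / √(r_xx · r_yy) = 0.67 / √(0.54 × 0.91) = 0.67 / √0.4914 = 0.67 / 0.7010 ≈ 0.96.

0.96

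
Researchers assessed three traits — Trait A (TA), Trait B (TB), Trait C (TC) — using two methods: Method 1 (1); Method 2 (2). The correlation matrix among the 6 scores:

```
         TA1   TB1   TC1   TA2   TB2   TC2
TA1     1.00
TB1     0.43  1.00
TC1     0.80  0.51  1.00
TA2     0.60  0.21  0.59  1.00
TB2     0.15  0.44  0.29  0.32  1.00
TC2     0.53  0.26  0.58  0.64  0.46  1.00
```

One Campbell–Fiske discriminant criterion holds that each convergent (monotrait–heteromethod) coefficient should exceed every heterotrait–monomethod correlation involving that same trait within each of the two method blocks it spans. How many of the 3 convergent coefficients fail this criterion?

3

Convergent coefficients and their comparison sets:
TA (methods 1·2): 0.60 vs {0.43, 0.32, 0.80, 0.64} → fail.
TB (methods 1·2): 0.44 vs {0.43, 0.32, 0.51, 0.46} → fail.
TC (methods 1·2): 0.58 vs {0.80, 0.64, 0.51, 0.46} → fail.
3 of 3 fail.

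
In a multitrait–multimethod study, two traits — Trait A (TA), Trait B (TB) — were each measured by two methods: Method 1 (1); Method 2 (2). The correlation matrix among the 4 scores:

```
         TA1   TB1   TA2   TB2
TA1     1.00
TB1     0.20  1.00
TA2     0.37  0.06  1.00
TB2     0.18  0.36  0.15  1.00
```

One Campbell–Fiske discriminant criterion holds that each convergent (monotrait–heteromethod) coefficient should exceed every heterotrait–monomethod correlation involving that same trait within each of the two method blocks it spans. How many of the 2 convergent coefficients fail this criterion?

Each convergent coefficient versus the relevant comparison correlations:
TA (methods 1·2): 0.37 vs {0.20, 0.15} → pass.
TB (methods 1·2): 0.36 vs {0.20, 0.15} → pass.
0 of 2 fail.

0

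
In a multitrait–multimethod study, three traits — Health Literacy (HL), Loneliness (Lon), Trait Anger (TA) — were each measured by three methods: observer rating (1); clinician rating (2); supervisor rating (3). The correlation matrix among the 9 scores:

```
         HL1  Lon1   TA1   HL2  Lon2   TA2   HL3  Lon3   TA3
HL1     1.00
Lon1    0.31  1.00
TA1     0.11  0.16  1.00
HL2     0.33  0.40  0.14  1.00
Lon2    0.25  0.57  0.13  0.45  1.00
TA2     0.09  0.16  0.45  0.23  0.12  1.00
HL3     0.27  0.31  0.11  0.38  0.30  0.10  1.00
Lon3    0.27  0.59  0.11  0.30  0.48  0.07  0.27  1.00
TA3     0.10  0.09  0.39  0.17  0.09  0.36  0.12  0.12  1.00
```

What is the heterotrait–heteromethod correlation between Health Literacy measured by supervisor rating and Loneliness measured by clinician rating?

Different traits and methods: r(HL3, Lon2) = 0.30.

0.30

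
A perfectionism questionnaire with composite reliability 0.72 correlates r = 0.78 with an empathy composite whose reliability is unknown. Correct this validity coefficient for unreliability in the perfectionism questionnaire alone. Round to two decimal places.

Single correction: r_c = r_obs / √r_xx = 0.78 / √0.72 = 0.78 / 0.8485 ≈ 0.92.

0.92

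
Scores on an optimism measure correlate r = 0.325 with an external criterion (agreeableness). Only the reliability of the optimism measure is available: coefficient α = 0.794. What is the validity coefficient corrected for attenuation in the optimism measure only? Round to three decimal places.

Single correction: r_c = r_obs / √r_xx = 0.325 / √0.794 = 0.325 / 0.8911 ≈ 0.365.

0.365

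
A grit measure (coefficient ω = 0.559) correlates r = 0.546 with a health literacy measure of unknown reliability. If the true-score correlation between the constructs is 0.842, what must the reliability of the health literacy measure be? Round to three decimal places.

r_true = r_obs / √(r_xx · r_yy) ⇒ 0.842 = 0.546 / √(0.559 · r_yy).
√(0.559 · r_yy) = 0.546 / 0.842 = 0.6485; 0.559 · r_yy = 0.4206; r_yy = 0.4206 / 0.559 ≈ 0.752.

0.752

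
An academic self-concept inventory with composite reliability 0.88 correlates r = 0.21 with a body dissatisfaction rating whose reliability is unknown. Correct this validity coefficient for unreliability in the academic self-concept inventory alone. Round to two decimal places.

0.22

Single correction: r_c = r_obs / √r_xx = 0.21 / √0.88 = 0.21 / 0.9381 ≈ 0.22.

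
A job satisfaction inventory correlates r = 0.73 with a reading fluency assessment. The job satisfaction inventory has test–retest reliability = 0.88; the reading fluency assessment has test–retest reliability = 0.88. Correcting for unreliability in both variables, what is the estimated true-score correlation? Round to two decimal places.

r_true = r_obs / √(r_xx · r_yy) = 0.73 / √(0.88 × 0.88) = 0.73 / √0.7744 = 0.73 / 0.8800 ≈ 0.83.

0.83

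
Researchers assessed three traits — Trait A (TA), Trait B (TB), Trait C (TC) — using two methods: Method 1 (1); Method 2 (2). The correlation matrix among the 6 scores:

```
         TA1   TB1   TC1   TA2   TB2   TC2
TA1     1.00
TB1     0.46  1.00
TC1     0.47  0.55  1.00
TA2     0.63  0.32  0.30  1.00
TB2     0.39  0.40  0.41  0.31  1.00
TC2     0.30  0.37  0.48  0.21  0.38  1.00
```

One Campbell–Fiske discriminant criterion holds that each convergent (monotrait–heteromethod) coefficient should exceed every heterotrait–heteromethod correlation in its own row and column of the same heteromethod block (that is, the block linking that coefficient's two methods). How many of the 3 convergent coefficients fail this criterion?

Convergent coefficients and their comparison sets:
TA (methods 1·2): 0.63 vs {0.39, 0.32, 0.30, 0.30} → pass.
TB (methods 1·2): 0.40 vs {0.32, 0.39, 0.37, 0.41} → fail.
TC (methods 1·2): 0.48 vs {0.30, 0.30, 0.41, 0.37} → pass.
1 of 3 fail.

1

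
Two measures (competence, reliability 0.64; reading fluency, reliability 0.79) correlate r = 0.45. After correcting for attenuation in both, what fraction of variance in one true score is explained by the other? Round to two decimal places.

0.40

Disattenuated r = 0.45 / √(0.64 × 0.79) = 0.45 / 0.7111 = 0.6328.
Shared true-score variance = 0.6328² = 0.4004 ≈ 0.40.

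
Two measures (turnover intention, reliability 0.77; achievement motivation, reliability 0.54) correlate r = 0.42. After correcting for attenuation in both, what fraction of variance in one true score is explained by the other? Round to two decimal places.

Disattenuated r = 0.42 / √(0.77 × 0.54) = 0.42 / 0.6448 = 0.6514.
Shared true-score variance = 0.6514² = 0.4243 ≈ 0.42.

0.42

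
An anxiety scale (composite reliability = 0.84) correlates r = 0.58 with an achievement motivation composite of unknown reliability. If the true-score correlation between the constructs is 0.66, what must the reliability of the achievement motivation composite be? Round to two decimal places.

0.92

r_true = r_obs / √(r_xx · r_yy) ⇒ 0.66 = 0.58 / √(0.84 · r_yy).
√(0.84 · r_yy) = 0.58 / 0.66 = 0.8788; 0.84 · r_yy = 0.7723; r_yy = 0.7723 / 0.84 ≈ 0.92.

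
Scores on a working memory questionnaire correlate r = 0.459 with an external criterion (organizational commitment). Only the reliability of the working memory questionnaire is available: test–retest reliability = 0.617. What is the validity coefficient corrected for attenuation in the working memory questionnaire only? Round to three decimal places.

0.584

Single correction: r_c = r_obs / √r_xx = 0.459 / √0.617 = 0.459 / 0.7855 ≈ 0.584.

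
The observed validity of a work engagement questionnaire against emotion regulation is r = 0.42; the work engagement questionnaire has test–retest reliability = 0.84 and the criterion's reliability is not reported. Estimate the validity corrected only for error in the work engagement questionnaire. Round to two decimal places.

Single correction: r_c = r_obs / √r_xx = 0.42 / √0.84 = 0.42 / 0.9165 ≈ 0.46.

0.46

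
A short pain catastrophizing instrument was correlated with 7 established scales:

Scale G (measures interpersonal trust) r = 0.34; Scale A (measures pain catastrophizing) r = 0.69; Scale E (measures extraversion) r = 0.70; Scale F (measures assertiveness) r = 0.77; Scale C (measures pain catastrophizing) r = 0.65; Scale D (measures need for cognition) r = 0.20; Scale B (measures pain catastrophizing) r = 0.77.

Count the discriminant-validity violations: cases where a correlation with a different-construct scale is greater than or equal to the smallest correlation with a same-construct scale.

Convergent (same construct = pain catastrophizing): Scale A, Scale C, Scale B.
Smallest convergent = 0.65. Discriminant values: 0.34, 0.70, 0.77, 0.20; count ≥ 0.65 → 2.

2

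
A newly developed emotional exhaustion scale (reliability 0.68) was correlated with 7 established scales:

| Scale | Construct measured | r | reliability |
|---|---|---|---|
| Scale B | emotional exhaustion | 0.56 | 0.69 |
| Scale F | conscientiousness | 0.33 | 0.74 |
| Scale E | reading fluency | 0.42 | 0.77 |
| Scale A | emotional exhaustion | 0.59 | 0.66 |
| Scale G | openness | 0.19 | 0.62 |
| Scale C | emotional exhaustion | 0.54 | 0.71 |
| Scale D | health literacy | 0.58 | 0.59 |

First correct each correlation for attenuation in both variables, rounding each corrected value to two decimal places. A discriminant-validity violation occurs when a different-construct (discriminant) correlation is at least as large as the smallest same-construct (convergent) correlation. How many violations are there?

1

Disattenuated r (r / √(r_scale · r_new)):
  Scale B (conv): 0.56 / √(0.69·0.68) = 0.82
  Scale F (disc): 0.33 / √(0.74·0.68) = 0.47
  Scale E (disc): 0.42 / √(0.77·0.68) = 0.58
  Scale A (conv): 0.59 / √(0.66·0.68) = 0.88
  Scale G (disc): 0.19 / √(0.62·0.68) = 0.29
  Scale C (conv): 0.54 / √(0.71·0.68) = 0.78
  Scale D (disc): 0.58 / √(0.59·0.68) = 0.92
Smallest convergent = 0.78. Discriminant values: 0.47, 0.58, 0.29, 0.92; count ≥ 0.78 → 1.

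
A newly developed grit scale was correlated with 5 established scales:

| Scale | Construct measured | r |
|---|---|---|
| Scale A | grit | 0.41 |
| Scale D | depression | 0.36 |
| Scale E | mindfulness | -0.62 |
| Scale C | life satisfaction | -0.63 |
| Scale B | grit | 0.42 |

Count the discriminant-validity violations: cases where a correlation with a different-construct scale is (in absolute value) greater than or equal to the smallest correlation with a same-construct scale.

Convergent (same construct = grit): Scale A, Scale B.
Smallest convergent = 0.41. Discriminant |r|: 0.36, 0.62, 0.63; count ≥ 0.41 → 2.

2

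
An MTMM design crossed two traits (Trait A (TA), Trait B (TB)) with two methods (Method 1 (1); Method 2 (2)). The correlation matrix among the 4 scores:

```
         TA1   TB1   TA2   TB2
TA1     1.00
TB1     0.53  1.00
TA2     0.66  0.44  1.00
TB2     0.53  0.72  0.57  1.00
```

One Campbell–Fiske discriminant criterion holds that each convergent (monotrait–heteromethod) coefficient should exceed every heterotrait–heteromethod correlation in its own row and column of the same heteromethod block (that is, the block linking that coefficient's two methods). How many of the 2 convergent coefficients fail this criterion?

Checking each validity diagonal entry against its comparison values:
TA (methods 1·2): 0.66 vs {0.53, 0.44} → pass.
TB (methods 1·2): 0.72 vs {0.44, 0.53} → pass.
0 of 2 fail.

0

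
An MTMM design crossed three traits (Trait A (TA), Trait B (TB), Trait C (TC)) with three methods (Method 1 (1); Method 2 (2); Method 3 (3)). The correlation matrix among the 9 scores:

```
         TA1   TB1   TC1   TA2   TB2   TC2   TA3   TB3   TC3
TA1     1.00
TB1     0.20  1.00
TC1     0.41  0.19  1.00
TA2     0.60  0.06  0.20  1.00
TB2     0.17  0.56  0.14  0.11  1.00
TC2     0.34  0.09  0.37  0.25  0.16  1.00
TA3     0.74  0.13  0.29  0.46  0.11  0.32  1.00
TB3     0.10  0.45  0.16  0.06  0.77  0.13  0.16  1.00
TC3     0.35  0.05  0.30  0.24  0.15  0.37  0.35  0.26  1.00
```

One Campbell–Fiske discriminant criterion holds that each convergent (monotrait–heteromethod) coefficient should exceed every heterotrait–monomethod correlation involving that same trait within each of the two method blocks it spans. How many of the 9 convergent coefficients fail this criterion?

Checking each validity diagonal entry against its comparison values:
TA (methods 1·2): 0.60 vs {0.20, 0.11, 0.41, 0.25} → pass.
TA (methods 1·3): 0.74 vs {0.20, 0.16, 0.41, 0.35} → pass.
TA (methods 2·3): 0.46 vs {0.11, 0.16, 0.25, 0.35} → pass.
TB (methods 1·2): 0.56 vs {0.20, 0.11, 0.19, 0.16} → pass.
TB (methods 1·3): 0.45 vs {0.20, 0.16, 0.19, 0.26} → pass.
TB (methods 2·3): 0.77 vs {0.11, 0.16, 0.16, 0.26} → pass.
TC (methods 1·2): 0.37 vs {0.41, 0.25, 0.19, 0.16} → fail.
TC (methods 1·3): 0.30 vs {0.41, 0.35, 0.19, 0.26} → fail.
TC (methods 2·3): 0.37 vs {0.25, 0.35, 0.16, 0.26} → pass.
2 of 9 fail.

2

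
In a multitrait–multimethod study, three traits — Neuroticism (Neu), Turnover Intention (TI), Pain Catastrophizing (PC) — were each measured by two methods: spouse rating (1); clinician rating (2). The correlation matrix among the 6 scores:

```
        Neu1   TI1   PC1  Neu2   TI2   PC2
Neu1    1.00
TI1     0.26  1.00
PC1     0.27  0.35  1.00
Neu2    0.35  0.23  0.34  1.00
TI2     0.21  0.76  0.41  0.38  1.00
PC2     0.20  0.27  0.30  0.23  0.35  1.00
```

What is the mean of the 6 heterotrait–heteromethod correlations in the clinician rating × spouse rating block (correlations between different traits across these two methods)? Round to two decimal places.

0.28

HTHM values (method 2 × method 1): 0.23, 0.34, 0.21, 0.41, 0.20, 0.27; mean = 1.66/6 = 0.28.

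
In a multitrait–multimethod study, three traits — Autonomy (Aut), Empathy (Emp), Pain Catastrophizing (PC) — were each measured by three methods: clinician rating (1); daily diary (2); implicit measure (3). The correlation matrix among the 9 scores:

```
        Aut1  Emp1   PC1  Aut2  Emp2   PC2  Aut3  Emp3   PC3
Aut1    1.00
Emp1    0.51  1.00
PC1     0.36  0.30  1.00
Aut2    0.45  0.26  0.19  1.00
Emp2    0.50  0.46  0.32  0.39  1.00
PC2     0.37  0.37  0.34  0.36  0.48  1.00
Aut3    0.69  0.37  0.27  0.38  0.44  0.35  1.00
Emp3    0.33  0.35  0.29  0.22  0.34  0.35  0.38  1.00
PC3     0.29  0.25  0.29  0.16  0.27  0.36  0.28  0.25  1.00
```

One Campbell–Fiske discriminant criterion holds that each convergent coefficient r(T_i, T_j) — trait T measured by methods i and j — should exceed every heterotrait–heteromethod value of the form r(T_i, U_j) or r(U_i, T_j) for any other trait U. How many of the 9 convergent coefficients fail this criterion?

Each convergent coefficient versus the relevant comparison correlations:
Aut (methods 1·2): 0.45 vs {0.50, 0.26, 0.37, 0.19} → fail.
Aut (methods 1·3): 0.69 vs {0.33, 0.37, 0.29, 0.27} → pass.
Aut (methods 2·3): 0.38 vs {0.22, 0.44, 0.16, 0.35} → fail.
Emp (methods 1·2): 0.46 vs {0.26, 0.50, 0.37, 0.32} → fail.
Emp (methods 1·3): 0.35 vs {0.37, 0.33, 0.25, 0.29} → fail.
Emp (methods 2·3): 0.34 vs {0.44, 0.22, 0.27, 0.35} → fail.
PC (methods 1·2): 0.34 vs {0.19, 0.37, 0.32, 0.37} → fail.
PC (methods 1·3): 0.29 vs {0.27, 0.29, 0.29, 0.25} → fail.
PC (methods 2·3): 0.36 vs {0.35, 0.16, 0.35, 0.27} → pass.
7 of 9 fail.

7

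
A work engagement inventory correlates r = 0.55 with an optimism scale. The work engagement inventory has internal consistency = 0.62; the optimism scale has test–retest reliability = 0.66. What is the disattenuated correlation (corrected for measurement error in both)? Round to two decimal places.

r_true = r_obs / √(r_xx · r_yy) = 0.55 / √(0.62 × 0.66) = 0.55 / √0.4092 = 0.55 / 0.6397 ≈ 0.86.

0.86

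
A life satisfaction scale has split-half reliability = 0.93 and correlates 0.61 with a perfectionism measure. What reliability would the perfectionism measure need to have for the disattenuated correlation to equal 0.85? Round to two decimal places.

r_true = r_obs / √(r_xx · r_yy) ⇒ 0.85 = 0.61 / √(0.93 · r_yy).
√(0.93 · r_yy) = 0.61 / 0.85 = 0.7176; 0.93 · r_yy = 0.5149; r_yy = 0.5149 / 0.93 ≈ 0.55.

0.55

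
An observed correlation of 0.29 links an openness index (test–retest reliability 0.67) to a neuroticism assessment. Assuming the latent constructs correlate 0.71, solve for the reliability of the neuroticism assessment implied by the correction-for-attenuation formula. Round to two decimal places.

r_true = r_obs / √(r_xx · r_yy) ⇒ 0.71 = 0.29 / √(0.67 · r_yy).
√(0.67 · r_yy) = 0.29 / 0.71 = 0.4085; 0.67 · r_yy = 0.1669; r_yy = 0.1669 / 0.67 ≈ 0.25.

0.25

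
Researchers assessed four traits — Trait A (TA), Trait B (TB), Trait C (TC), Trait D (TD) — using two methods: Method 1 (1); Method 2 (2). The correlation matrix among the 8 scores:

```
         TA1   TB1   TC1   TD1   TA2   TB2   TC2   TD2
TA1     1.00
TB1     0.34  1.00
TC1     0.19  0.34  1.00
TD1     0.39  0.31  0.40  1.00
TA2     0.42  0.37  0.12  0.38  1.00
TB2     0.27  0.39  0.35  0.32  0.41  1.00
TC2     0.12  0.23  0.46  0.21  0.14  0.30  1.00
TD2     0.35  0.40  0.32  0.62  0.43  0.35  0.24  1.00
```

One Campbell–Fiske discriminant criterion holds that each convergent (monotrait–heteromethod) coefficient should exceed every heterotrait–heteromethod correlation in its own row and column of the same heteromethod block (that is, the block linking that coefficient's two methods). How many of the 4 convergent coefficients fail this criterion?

1

Each convergent coefficient versus the relevant comparison correlations:
TA (methods 1·2): 0.42 vs {0.27, 0.37, 0.12, 0.12, 0.35, 0.38} → pass.
TB (methods 1·2): 0.39 vs {0.37, 0.27, 0.23, 0.35, 0.40, 0.32} → fail.
TC (methods 1·2): 0.46 vs {0.12, 0.12, 0.35, 0.23, 0.32, 0.21} → pass.
TD (methods 1·2): 0.62 vs {0.38, 0.35, 0.32, 0.40, 0.21, 0.32} → pass.
1 of 4 fail.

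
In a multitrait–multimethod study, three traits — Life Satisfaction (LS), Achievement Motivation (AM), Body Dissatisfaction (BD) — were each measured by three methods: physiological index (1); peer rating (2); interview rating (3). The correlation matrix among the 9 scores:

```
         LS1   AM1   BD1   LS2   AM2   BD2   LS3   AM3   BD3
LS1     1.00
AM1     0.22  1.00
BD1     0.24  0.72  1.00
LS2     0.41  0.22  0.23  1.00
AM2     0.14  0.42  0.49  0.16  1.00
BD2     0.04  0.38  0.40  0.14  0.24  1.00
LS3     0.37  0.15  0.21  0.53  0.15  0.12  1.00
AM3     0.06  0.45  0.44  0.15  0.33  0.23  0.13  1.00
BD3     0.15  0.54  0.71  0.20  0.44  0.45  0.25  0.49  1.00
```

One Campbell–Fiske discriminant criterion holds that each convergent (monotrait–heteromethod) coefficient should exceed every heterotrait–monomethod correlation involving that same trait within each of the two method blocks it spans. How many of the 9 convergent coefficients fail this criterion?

Each convergent coefficient versus the relevant comparison correlations:
LS (methods 1·2): 0.41 vs {0.22, 0.16, 0.24, 0.14} → pass.
LS (methods 1·3): 0.37 vs {0.22, 0.13, 0.24, 0.25} → pass.
LS (methods 2·3): 0.53 vs {0.16, 0.13, 0.14, 0.25} → pass.
AM (methods 1·2): 0.42 vs {0.22, 0.16, 0.72, 0.24} → fail.
AM (methods 1·3): 0.45 vs {0.22, 0.13, 0.72, 0.49} → fail.
AM (methods 2·3): 0.33 vs {0.16, 0.13, 0.24, 0.49} → fail.
BD (methods 1·2): 0.40 vs {0.24, 0.14, 0.72, 0.24} → fail.
BD (methods 1·3): 0.71 vs {0.24, 0.25, 0.72, 0.49} → fail.
BD (methods 2·3): 0.45 vs {0.14, 0.25, 0.24, 0.49} → fail.
6 of 9 fail.

6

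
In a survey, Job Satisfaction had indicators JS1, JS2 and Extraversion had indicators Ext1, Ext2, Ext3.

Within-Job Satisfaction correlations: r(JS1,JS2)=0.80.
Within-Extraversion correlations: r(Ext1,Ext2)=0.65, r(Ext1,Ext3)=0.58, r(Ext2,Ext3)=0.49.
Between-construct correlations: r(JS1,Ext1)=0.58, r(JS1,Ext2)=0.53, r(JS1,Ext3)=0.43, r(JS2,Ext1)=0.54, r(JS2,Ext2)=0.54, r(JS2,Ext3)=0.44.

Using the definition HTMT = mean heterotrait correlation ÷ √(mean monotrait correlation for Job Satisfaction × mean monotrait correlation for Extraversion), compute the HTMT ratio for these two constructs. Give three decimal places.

0.753

Mean between = 3.06/6 = 0.5100.
Mean within-JS = 0.80/1 = 0.8000; mean within-Ext = 1.72/3 = 0.5733.
Geometric mean = √(0.8000 × 0.5733) = 0.6772.
HTMT = 0.5100 / 0.6772 = 0.753.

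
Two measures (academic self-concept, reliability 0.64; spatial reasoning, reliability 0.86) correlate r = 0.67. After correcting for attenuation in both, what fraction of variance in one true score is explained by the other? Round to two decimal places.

0.82

Disattenuated r = 0.67 / √(0.64 × 0.86) = 0.67 / 0.7419 = 0.9031.
Shared true-score variance = 0.9031² = 0.8156 ≈ 0.82.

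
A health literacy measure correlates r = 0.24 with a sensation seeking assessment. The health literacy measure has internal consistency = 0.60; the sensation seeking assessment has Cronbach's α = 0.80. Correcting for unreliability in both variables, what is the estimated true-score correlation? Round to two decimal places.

0.35

r_true = r_obs / √(r_xx · r_yy) = 0.24 / √(0.60 × 0.80) = 0.24 / √0.4800 = 0.24 / 0.6928 ≈ 0.35.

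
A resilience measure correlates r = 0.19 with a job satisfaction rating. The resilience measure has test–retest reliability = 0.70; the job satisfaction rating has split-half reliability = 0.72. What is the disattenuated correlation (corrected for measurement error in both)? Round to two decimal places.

0.27

r_true = r_obs / √(r_xx · r_yy) = 0.19 / √(0.70 × 0.72) = 0.19 / √0.5040 = 0.19 / 0.7099 ≈ 0.27.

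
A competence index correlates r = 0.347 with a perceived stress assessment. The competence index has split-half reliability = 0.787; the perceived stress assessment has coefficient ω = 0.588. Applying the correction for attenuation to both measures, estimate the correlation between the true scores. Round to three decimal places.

0.510

r_true = r_obs / √(r_xx · r_yy) = 0.347 / √(0.787 × 0.588) = 0.347 / √0.462756 = 0.347 / 0.6803 ≈ 0.510.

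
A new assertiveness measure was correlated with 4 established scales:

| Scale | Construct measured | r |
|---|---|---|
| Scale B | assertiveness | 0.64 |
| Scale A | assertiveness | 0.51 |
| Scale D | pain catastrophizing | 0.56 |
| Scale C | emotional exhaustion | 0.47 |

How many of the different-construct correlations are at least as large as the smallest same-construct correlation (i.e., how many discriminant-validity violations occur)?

1

Convergent (same construct = assertiveness): Scale B, Scale A.
Smallest convergent = 0.51. Discriminant values: 0.56, 0.47; count ≥ 0.51 → 1.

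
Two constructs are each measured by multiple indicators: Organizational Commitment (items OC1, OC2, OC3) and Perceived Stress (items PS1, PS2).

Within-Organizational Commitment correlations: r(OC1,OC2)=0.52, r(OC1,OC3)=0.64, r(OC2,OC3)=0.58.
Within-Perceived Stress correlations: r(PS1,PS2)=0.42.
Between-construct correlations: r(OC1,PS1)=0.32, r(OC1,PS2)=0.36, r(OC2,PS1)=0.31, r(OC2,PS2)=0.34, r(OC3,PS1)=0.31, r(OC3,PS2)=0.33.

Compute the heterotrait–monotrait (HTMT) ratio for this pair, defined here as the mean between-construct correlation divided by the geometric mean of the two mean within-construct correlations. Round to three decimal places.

Between-construct mean = 1.97/6 = 0.3283.
Mean within-OC = 1.74/3 = 0.5800; mean within-PS = 0.42/1 = 0.4200.
Geometric mean = √(0.5800 × 0.4200) = 0.4936.
HTMT = 0.3283 / 0.4936 = 0.665.

0.665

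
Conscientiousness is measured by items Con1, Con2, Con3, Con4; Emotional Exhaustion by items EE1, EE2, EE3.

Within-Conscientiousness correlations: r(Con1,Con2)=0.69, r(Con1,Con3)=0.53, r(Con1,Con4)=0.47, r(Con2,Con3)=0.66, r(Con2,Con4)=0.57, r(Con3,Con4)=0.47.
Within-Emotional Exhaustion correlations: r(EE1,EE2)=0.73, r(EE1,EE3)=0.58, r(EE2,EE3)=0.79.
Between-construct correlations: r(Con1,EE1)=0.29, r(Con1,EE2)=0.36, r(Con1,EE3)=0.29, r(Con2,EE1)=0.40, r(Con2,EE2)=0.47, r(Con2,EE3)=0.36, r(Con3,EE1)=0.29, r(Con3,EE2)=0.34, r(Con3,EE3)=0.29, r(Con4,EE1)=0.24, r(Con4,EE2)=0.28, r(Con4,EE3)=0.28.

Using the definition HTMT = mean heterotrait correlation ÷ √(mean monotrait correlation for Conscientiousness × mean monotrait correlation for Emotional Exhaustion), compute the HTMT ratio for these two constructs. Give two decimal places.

Between-construct mean = 3.89/12 = 0.3242.
Mean within-Con = 3.39/6 = 0.5650; mean within-EE = 2.10/3 = 0.7000.
Geometric mean = √(0.5650 × 0.7000) = 0.6289.
HTMT = 0.3242 / 0.6289 = 0.52.

0.52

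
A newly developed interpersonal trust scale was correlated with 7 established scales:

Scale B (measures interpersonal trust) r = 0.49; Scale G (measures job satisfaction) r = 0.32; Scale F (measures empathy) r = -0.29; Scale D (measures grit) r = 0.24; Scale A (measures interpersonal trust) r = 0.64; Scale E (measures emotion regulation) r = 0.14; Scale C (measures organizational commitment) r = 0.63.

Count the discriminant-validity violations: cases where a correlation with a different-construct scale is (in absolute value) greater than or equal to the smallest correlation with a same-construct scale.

1

Convergent (same construct = interpersonal trust): Scale B, Scale A.
Smallest convergent = 0.49. Discriminant |r|: 0.32, 0.29, 0.24, 0.14, 0.63; count ≥ 0.49 → 1.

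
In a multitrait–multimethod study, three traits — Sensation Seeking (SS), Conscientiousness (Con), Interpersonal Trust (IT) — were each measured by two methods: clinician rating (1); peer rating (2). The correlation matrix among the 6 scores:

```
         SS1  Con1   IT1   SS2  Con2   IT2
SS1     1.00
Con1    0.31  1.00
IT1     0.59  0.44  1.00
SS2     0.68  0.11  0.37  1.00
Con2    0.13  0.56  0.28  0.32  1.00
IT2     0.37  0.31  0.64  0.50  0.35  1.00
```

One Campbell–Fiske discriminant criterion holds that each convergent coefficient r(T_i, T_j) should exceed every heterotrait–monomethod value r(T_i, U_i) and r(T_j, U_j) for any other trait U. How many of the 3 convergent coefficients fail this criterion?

0

Checking each validity diagonal entry against its comparison values:
SS (methods 1·2): 0.68 vs {0.31, 0.32, 0.59, 0.50} → pass.
Con (methods 1·2): 0.56 vs {0.31, 0.32, 0.44, 0.35} → pass.
IT (methods 1·2): 0.64 vs {0.59, 0.50, 0.44, 0.35} → pass.
0 of 3 fail.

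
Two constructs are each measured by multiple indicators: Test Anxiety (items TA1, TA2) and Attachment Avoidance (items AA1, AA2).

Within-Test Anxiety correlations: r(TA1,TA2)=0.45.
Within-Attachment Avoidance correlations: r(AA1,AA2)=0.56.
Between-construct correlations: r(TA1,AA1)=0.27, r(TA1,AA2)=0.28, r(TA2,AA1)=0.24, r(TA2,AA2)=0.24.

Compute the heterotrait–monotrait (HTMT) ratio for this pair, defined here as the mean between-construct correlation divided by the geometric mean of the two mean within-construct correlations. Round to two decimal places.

Between-construct mean = 1.03/4 = 0.2575.
Mean within-TA = 0.45/1 = 0.4500; mean within-AA = 0.56/1 = 0.5600.
Geometric mean = √(0.4500 × 0.5600) = 0.5020.
HTMT = 0.2575 / 0.5020 = 0.51.

0.51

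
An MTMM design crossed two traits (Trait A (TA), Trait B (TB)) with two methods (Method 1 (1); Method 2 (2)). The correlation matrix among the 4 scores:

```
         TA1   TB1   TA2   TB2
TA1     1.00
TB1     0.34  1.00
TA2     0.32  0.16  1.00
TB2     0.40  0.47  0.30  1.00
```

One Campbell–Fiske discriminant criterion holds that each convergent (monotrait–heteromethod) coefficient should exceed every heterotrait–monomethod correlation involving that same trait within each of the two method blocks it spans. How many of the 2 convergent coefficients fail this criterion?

Checking each validity diagonal entry against its comparison values:
TA (methods 1·2): 0.32 vs {0.34, 0.30} → fail.
TB (methods 1·2): 0.47 vs {0.34, 0.30} → pass.
1 of 2 fail.

1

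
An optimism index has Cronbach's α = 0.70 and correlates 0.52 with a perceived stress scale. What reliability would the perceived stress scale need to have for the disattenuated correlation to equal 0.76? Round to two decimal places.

0.67

r_true = r_obs / √(r_xx · r_yy) ⇒ 0.76 = 0.52 / √(0.70 · r_yy).
√(0.70 · r_yy) = 0.52 / 0.76 = 0.6842; 0.70 · r_yy = 0.4681; r_yy = 0.4681 / 0.70 ≈ 0.67.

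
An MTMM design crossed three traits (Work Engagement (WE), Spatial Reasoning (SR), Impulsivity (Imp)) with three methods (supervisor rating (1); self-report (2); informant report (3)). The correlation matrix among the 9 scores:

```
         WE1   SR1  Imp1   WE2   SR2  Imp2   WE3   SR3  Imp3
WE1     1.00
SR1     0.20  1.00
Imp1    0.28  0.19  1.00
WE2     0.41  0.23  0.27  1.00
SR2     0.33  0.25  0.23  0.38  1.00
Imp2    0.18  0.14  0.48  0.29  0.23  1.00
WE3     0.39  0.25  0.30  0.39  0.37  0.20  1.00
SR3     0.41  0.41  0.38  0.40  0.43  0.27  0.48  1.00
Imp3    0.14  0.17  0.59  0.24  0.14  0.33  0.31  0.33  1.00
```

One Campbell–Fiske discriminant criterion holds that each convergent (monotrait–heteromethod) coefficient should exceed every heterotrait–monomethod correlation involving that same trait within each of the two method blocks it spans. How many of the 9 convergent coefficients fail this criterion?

6

Checking each validity diagonal entry against its comparison values:
WE (methods 1·2): 0.41 vs {0.20, 0.38, 0.28, 0.29} → pass.
WE (methods 1·3): 0.39 vs {0.20, 0.48, 0.28, 0.31} → fail.
WE (methods 2·3): 0.39 vs {0.38, 0.48, 0.29, 0.31} → fail.
SR (methods 1·2): 0.25 vs {0.20, 0.38, 0.19, 0.23} → fail.
SR (methods 1·3): 0.41 vs {0.20, 0.48, 0.19, 0.33} → fail.
SR (methods 2·3): 0.43 vs {0.38, 0.48, 0.23, 0.33} → fail.
Imp (methods 1·2): 0.48 vs {0.28, 0.29, 0.19, 0.23} → pass.
Imp (methods 1·3): 0.59 vs {0.28, 0.31, 0.19, 0.33} → pass.
Imp (methods 2·3): 0.33 vs {0.29, 0.31, 0.23, 0.33} → fail.
6 of 9 fail.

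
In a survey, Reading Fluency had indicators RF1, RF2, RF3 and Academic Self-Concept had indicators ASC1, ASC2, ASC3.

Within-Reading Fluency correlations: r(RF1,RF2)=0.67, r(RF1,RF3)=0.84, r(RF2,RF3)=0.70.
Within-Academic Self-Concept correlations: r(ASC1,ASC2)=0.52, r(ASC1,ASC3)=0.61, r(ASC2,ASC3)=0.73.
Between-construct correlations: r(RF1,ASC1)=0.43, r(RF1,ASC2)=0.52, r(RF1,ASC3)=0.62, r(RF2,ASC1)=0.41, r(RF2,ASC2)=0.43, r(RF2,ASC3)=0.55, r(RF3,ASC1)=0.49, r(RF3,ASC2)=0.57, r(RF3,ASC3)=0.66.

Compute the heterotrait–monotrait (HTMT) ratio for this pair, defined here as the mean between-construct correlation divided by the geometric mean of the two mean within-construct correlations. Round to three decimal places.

0.769

Mean heterotrait r = 4.68/9 = 0.5200.
Mean within-RF = 2.21/3 = 0.7367; mean within-ASC = 1.86/3 = 0.6200.
Geometric mean = √(0.7367 × 0.6200) = 0.6758.
HTMT = 0.5200 / 0.6758 = 0.769.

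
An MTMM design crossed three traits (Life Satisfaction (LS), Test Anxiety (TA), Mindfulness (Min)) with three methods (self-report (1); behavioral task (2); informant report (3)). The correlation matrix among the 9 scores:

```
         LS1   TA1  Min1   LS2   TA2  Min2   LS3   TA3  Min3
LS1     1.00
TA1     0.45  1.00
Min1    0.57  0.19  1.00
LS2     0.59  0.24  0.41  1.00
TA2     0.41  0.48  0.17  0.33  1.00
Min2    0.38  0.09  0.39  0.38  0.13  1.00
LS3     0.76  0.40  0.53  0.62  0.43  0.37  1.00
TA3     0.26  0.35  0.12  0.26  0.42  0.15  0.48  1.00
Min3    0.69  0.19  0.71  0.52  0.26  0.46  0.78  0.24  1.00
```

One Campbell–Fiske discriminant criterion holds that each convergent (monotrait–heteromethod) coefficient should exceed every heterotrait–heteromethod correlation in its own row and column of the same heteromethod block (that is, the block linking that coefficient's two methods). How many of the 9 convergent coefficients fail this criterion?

4

Convergent coefficients and their comparison sets:
LS (methods 1·2): 0.59 vs {0.41, 0.24, 0.38, 0.41} → pass.
LS (methods 1·3): 0.76 vs {0.26, 0.40, 0.69, 0.53} → pass.
LS (methods 2·3): 0.62 vs {0.26, 0.43, 0.52, 0.37} → pass.
TA (methods 1·2): 0.48 vs {0.24, 0.41, 0.09, 0.17} → pass.
TA (methods 1·3): 0.35 vs {0.40, 0.26, 0.19, 0.12} → fail.
TA (methods 2·3): 0.42 vs {0.43, 0.26, 0.26, 0.15} → fail.
Min (methods 1·2): 0.39 vs {0.41, 0.38, 0.17, 0.09} → fail.
Min (methods 1·3): 0.71 vs {0.53, 0.69, 0.12, 0.19} → pass.
Min (methods 2·3): 0.46 vs {0.37, 0.52, 0.15, 0.26} → fail.
4 of 9 fail.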